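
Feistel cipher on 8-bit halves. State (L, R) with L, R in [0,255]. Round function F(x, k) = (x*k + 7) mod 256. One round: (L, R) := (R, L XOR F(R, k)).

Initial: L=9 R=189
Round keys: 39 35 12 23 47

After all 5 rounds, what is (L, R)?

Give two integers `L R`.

Round 1 (k=39): L=189 R=219
Round 2 (k=35): L=219 R=69
Round 3 (k=12): L=69 R=152
Round 4 (k=23): L=152 R=234
Round 5 (k=47): L=234 R=101

Answer: 234 101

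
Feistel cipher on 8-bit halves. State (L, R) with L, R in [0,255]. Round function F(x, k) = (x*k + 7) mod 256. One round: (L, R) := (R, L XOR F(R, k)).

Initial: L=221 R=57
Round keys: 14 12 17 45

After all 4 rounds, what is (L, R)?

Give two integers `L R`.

Answer: 125 158

Derivation:
Round 1 (k=14): L=57 R=248
Round 2 (k=12): L=248 R=158
Round 3 (k=17): L=158 R=125
Round 4 (k=45): L=125 R=158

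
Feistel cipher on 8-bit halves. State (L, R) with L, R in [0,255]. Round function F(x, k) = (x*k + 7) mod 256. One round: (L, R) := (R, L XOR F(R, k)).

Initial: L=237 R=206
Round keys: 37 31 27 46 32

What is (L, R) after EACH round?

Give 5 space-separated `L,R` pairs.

Answer: 206,32 32,41 41,122 122,218 218,61

Derivation:
Round 1 (k=37): L=206 R=32
Round 2 (k=31): L=32 R=41
Round 3 (k=27): L=41 R=122
Round 4 (k=46): L=122 R=218
Round 5 (k=32): L=218 R=61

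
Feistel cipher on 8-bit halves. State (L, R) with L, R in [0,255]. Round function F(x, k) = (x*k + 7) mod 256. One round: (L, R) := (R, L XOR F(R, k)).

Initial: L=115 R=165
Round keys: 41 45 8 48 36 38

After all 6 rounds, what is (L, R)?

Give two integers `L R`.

Round 1 (k=41): L=165 R=7
Round 2 (k=45): L=7 R=231
Round 3 (k=8): L=231 R=56
Round 4 (k=48): L=56 R=96
Round 5 (k=36): L=96 R=191
Round 6 (k=38): L=191 R=1

Answer: 191 1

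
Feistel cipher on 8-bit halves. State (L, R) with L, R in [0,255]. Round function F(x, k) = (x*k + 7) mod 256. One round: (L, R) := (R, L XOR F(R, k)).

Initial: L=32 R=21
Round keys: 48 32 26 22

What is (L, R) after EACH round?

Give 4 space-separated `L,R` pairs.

Round 1 (k=48): L=21 R=215
Round 2 (k=32): L=215 R=242
Round 3 (k=26): L=242 R=76
Round 4 (k=22): L=76 R=125

Answer: 21,215 215,242 242,76 76,125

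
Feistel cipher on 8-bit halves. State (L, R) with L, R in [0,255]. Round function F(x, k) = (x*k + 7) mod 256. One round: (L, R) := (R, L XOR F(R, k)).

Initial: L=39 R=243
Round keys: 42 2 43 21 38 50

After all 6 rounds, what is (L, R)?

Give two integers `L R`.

Round 1 (k=42): L=243 R=194
Round 2 (k=2): L=194 R=120
Round 3 (k=43): L=120 R=237
Round 4 (k=21): L=237 R=0
Round 5 (k=38): L=0 R=234
Round 6 (k=50): L=234 R=187

Answer: 234 187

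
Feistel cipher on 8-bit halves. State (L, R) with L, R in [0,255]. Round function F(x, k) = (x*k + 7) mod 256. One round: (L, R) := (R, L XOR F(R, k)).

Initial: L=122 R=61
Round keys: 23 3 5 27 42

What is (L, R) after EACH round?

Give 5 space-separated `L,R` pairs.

Round 1 (k=23): L=61 R=248
Round 2 (k=3): L=248 R=210
Round 3 (k=5): L=210 R=217
Round 4 (k=27): L=217 R=56
Round 5 (k=42): L=56 R=238

Answer: 61,248 248,210 210,217 217,56 56,238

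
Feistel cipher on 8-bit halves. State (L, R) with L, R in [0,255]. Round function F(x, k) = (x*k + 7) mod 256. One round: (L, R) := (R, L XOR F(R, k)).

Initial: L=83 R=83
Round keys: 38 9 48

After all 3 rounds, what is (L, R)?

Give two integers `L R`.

Round 1 (k=38): L=83 R=10
Round 2 (k=9): L=10 R=50
Round 3 (k=48): L=50 R=109

Answer: 50 109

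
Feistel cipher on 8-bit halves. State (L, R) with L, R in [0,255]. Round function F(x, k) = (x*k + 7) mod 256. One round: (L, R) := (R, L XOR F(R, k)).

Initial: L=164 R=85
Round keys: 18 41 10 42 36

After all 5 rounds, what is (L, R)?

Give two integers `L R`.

Round 1 (k=18): L=85 R=165
Round 2 (k=41): L=165 R=33
Round 3 (k=10): L=33 R=244
Round 4 (k=42): L=244 R=46
Round 5 (k=36): L=46 R=139

Answer: 46 139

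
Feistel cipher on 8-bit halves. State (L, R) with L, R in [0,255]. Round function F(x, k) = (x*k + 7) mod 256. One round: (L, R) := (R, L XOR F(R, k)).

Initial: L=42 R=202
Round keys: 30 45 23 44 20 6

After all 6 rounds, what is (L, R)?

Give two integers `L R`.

Round 1 (k=30): L=202 R=153
Round 2 (k=45): L=153 R=38
Round 3 (k=23): L=38 R=232
Round 4 (k=44): L=232 R=193
Round 5 (k=20): L=193 R=243
Round 6 (k=6): L=243 R=120

Answer: 243 120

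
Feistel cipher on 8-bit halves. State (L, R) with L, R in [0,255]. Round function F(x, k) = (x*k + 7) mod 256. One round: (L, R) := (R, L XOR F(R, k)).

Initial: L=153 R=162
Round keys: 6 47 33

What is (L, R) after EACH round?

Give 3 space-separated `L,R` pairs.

Answer: 162,74 74,63 63,108

Derivation:
Round 1 (k=6): L=162 R=74
Round 2 (k=47): L=74 R=63
Round 3 (k=33): L=63 R=108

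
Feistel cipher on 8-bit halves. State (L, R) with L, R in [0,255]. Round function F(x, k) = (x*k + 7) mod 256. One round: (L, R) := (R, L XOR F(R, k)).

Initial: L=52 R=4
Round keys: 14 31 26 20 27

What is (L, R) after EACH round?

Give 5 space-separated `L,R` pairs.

Round 1 (k=14): L=4 R=11
Round 2 (k=31): L=11 R=88
Round 3 (k=26): L=88 R=252
Round 4 (k=20): L=252 R=239
Round 5 (k=27): L=239 R=192

Answer: 4,11 11,88 88,252 252,239 239,192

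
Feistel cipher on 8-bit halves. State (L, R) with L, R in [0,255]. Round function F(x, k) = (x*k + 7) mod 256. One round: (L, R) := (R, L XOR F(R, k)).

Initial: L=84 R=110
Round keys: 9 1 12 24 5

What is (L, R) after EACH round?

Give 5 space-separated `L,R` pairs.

Round 1 (k=9): L=110 R=177
Round 2 (k=1): L=177 R=214
Round 3 (k=12): L=214 R=190
Round 4 (k=24): L=190 R=1
Round 5 (k=5): L=1 R=178

Answer: 110,177 177,214 214,190 190,1 1,178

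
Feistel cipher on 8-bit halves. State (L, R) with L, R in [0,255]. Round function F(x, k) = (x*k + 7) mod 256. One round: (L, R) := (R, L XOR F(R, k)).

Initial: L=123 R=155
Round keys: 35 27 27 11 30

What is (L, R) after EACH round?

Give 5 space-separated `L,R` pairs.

Round 1 (k=35): L=155 R=67
Round 2 (k=27): L=67 R=131
Round 3 (k=27): L=131 R=155
Round 4 (k=11): L=155 R=51
Round 5 (k=30): L=51 R=154

Answer: 155,67 67,131 131,155 155,51 51,154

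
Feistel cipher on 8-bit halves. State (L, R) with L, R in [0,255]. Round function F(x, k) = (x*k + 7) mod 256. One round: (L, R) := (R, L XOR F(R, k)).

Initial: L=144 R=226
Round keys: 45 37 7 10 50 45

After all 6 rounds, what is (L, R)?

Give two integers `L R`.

Round 1 (k=45): L=226 R=81
Round 2 (k=37): L=81 R=94
Round 3 (k=7): L=94 R=200
Round 4 (k=10): L=200 R=137
Round 5 (k=50): L=137 R=1
Round 6 (k=45): L=1 R=189

Answer: 1 189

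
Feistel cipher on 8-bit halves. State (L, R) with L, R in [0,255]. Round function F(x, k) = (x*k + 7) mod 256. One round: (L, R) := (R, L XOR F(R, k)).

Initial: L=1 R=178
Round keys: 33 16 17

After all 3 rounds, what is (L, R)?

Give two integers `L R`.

Round 1 (k=33): L=178 R=248
Round 2 (k=16): L=248 R=53
Round 3 (k=17): L=53 R=116

Answer: 53 116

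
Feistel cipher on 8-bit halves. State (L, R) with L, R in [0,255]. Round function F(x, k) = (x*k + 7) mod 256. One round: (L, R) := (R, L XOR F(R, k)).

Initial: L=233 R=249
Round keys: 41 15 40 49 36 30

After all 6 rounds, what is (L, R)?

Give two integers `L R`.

Round 1 (k=41): L=249 R=1
Round 2 (k=15): L=1 R=239
Round 3 (k=40): L=239 R=94
Round 4 (k=49): L=94 R=234
Round 5 (k=36): L=234 R=177
Round 6 (k=30): L=177 R=47

Answer: 177 47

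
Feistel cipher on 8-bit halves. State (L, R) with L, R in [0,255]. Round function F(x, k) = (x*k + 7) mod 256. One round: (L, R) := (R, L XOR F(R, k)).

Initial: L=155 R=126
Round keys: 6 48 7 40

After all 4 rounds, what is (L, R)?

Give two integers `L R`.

Answer: 54 14

Derivation:
Round 1 (k=6): L=126 R=96
Round 2 (k=48): L=96 R=121
Round 3 (k=7): L=121 R=54
Round 4 (k=40): L=54 R=14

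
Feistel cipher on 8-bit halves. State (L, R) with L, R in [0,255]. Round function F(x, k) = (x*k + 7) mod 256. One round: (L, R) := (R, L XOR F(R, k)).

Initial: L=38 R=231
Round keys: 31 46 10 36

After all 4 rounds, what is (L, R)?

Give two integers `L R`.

Answer: 121 55

Derivation:
Round 1 (k=31): L=231 R=38
Round 2 (k=46): L=38 R=60
Round 3 (k=10): L=60 R=121
Round 4 (k=36): L=121 R=55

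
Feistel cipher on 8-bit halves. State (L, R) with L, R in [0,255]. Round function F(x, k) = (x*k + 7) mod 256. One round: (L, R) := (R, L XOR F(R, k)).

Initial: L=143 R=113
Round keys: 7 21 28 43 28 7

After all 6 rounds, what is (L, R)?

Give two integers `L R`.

Round 1 (k=7): L=113 R=145
Round 2 (k=21): L=145 R=157
Round 3 (k=28): L=157 R=162
Round 4 (k=43): L=162 R=160
Round 5 (k=28): L=160 R=37
Round 6 (k=7): L=37 R=170

Answer: 37 170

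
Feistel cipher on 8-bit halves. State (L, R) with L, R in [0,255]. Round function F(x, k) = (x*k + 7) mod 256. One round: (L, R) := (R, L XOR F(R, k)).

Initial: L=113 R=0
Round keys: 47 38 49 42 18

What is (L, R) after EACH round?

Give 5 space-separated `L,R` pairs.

Round 1 (k=47): L=0 R=118
Round 2 (k=38): L=118 R=139
Round 3 (k=49): L=139 R=212
Round 4 (k=42): L=212 R=68
Round 5 (k=18): L=68 R=27

Answer: 0,118 118,139 139,212 212,68 68,27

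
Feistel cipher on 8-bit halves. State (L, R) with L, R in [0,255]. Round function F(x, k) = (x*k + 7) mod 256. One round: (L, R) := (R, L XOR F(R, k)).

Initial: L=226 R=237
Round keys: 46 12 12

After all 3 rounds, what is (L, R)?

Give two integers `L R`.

Answer: 22 112

Derivation:
Round 1 (k=46): L=237 R=127
Round 2 (k=12): L=127 R=22
Round 3 (k=12): L=22 R=112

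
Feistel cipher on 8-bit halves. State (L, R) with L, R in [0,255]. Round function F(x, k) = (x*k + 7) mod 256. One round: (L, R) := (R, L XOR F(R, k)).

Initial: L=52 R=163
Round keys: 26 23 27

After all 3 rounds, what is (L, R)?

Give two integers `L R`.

Round 1 (k=26): L=163 R=161
Round 2 (k=23): L=161 R=221
Round 3 (k=27): L=221 R=247

Answer: 221 247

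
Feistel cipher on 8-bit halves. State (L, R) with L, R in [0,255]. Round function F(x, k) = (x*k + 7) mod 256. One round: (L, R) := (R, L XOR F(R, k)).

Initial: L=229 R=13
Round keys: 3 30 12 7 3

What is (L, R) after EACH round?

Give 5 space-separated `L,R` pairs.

Round 1 (k=3): L=13 R=203
Round 2 (k=30): L=203 R=220
Round 3 (k=12): L=220 R=156
Round 4 (k=7): L=156 R=151
Round 5 (k=3): L=151 R=80

Answer: 13,203 203,220 220,156 156,151 151,80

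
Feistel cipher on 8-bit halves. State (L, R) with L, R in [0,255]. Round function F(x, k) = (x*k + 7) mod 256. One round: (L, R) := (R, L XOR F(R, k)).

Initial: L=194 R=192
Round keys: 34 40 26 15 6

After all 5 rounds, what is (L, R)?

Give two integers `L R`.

Round 1 (k=34): L=192 R=69
Round 2 (k=40): L=69 R=15
Round 3 (k=26): L=15 R=200
Round 4 (k=15): L=200 R=176
Round 5 (k=6): L=176 R=239

Answer: 176 239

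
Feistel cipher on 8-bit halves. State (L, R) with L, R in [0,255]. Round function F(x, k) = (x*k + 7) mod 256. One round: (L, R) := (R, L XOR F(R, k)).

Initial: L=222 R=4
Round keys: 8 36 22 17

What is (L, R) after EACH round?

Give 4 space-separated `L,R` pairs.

Round 1 (k=8): L=4 R=249
Round 2 (k=36): L=249 R=15
Round 3 (k=22): L=15 R=168
Round 4 (k=17): L=168 R=32

Answer: 4,249 249,15 15,168 168,32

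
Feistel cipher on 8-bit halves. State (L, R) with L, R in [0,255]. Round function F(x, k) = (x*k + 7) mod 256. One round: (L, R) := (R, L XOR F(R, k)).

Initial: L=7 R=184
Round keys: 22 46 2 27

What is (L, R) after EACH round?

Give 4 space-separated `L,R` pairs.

Answer: 184,208 208,223 223,21 21,225

Derivation:
Round 1 (k=22): L=184 R=208
Round 2 (k=46): L=208 R=223
Round 3 (k=2): L=223 R=21
Round 4 (k=27): L=21 R=225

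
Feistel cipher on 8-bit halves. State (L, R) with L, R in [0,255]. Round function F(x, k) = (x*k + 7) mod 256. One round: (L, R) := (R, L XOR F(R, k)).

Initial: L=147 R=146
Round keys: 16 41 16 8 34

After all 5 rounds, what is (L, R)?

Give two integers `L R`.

Answer: 86 80

Derivation:
Round 1 (k=16): L=146 R=180
Round 2 (k=41): L=180 R=73
Round 3 (k=16): L=73 R=35
Round 4 (k=8): L=35 R=86
Round 5 (k=34): L=86 R=80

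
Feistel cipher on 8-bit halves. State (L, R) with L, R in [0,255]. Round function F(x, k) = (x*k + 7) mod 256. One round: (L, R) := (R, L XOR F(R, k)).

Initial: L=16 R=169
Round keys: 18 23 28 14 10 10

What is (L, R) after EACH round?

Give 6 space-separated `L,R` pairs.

Round 1 (k=18): L=169 R=249
Round 2 (k=23): L=249 R=207
Round 3 (k=28): L=207 R=82
Round 4 (k=14): L=82 R=76
Round 5 (k=10): L=76 R=173
Round 6 (k=10): L=173 R=133

Answer: 169,249 249,207 207,82 82,76 76,173 173,133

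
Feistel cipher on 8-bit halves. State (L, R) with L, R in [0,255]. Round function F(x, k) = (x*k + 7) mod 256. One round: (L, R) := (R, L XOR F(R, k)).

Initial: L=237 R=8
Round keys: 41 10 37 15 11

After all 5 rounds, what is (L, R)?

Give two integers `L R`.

Answer: 240 243

Derivation:
Round 1 (k=41): L=8 R=162
Round 2 (k=10): L=162 R=83
Round 3 (k=37): L=83 R=164
Round 4 (k=15): L=164 R=240
Round 5 (k=11): L=240 R=243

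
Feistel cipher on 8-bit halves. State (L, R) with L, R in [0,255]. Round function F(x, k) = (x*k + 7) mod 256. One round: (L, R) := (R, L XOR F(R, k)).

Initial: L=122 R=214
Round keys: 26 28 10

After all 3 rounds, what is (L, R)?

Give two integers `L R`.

Answer: 149 96

Derivation:
Round 1 (k=26): L=214 R=185
Round 2 (k=28): L=185 R=149
Round 3 (k=10): L=149 R=96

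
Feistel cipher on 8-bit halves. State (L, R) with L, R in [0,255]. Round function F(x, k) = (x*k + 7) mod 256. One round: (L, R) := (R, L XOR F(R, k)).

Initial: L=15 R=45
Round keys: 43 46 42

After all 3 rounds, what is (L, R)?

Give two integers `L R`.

Answer: 168 14

Derivation:
Round 1 (k=43): L=45 R=153
Round 2 (k=46): L=153 R=168
Round 3 (k=42): L=168 R=14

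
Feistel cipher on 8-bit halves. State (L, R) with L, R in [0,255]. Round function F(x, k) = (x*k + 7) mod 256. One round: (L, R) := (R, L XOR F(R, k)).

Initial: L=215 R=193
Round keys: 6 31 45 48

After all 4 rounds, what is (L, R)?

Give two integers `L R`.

Answer: 153 155

Derivation:
Round 1 (k=6): L=193 R=90
Round 2 (k=31): L=90 R=44
Round 3 (k=45): L=44 R=153
Round 4 (k=48): L=153 R=155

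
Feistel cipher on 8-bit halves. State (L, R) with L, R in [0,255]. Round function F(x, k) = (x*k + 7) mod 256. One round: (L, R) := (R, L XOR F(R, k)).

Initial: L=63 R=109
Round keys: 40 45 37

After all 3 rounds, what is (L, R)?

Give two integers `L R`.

Answer: 26 249

Derivation:
Round 1 (k=40): L=109 R=48
Round 2 (k=45): L=48 R=26
Round 3 (k=37): L=26 R=249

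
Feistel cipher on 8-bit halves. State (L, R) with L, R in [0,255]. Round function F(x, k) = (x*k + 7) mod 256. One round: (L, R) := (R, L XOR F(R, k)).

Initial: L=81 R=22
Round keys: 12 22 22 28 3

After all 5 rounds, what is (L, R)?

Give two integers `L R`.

Answer: 118 18

Derivation:
Round 1 (k=12): L=22 R=94
Round 2 (k=22): L=94 R=13
Round 3 (k=22): L=13 R=123
Round 4 (k=28): L=123 R=118
Round 5 (k=3): L=118 R=18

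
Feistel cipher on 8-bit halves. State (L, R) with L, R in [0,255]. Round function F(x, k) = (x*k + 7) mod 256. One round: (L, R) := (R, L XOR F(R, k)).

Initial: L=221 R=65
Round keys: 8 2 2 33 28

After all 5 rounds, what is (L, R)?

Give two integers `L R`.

Round 1 (k=8): L=65 R=210
Round 2 (k=2): L=210 R=234
Round 3 (k=2): L=234 R=9
Round 4 (k=33): L=9 R=218
Round 5 (k=28): L=218 R=214

Answer: 218 214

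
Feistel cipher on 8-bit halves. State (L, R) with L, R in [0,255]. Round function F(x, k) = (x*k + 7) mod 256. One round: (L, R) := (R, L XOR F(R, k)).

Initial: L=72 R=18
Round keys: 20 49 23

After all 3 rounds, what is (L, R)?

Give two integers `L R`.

Answer: 108 156

Derivation:
Round 1 (k=20): L=18 R=39
Round 2 (k=49): L=39 R=108
Round 3 (k=23): L=108 R=156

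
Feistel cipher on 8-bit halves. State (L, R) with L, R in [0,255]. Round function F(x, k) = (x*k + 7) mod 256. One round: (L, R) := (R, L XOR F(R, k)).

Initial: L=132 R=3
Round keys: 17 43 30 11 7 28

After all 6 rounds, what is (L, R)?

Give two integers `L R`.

Answer: 238 123

Derivation:
Round 1 (k=17): L=3 R=190
Round 2 (k=43): L=190 R=242
Round 3 (k=30): L=242 R=221
Round 4 (k=11): L=221 R=116
Round 5 (k=7): L=116 R=238
Round 6 (k=28): L=238 R=123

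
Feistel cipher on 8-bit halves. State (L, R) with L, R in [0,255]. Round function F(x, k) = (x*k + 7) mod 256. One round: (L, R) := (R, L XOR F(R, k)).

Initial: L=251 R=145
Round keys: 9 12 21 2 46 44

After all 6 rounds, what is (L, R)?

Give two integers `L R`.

Answer: 231 10

Derivation:
Round 1 (k=9): L=145 R=219
Round 2 (k=12): L=219 R=218
Round 3 (k=21): L=218 R=50
Round 4 (k=2): L=50 R=177
Round 5 (k=46): L=177 R=231
Round 6 (k=44): L=231 R=10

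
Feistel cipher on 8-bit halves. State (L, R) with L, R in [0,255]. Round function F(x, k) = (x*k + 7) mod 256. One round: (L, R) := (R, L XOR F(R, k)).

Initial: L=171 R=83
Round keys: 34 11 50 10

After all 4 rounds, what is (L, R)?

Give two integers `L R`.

Round 1 (k=34): L=83 R=166
Round 2 (k=11): L=166 R=122
Round 3 (k=50): L=122 R=125
Round 4 (k=10): L=125 R=147

Answer: 125 147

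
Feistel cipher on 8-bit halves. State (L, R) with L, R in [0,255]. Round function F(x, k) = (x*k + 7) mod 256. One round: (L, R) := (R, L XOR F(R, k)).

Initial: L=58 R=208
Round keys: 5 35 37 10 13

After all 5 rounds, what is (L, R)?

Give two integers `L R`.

Round 1 (k=5): L=208 R=45
Round 2 (k=35): L=45 R=254
Round 3 (k=37): L=254 R=144
Round 4 (k=10): L=144 R=89
Round 5 (k=13): L=89 R=28

Answer: 89 28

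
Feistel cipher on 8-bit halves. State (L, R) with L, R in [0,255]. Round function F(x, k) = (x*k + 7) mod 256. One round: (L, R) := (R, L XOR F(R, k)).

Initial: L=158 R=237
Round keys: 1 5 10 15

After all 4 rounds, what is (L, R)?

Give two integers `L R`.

Answer: 229 134

Derivation:
Round 1 (k=1): L=237 R=106
Round 2 (k=5): L=106 R=244
Round 3 (k=10): L=244 R=229
Round 4 (k=15): L=229 R=134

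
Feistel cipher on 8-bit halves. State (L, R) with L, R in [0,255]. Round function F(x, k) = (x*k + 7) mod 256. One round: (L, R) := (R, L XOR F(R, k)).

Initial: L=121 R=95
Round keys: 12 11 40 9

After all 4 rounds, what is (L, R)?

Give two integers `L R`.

Round 1 (k=12): L=95 R=2
Round 2 (k=11): L=2 R=66
Round 3 (k=40): L=66 R=85
Round 4 (k=9): L=85 R=70

Answer: 85 70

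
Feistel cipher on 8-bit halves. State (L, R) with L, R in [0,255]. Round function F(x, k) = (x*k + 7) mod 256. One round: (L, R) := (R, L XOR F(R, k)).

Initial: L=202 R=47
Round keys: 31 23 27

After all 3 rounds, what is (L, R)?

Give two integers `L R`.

Round 1 (k=31): L=47 R=114
Round 2 (k=23): L=114 R=106
Round 3 (k=27): L=106 R=71

Answer: 106 71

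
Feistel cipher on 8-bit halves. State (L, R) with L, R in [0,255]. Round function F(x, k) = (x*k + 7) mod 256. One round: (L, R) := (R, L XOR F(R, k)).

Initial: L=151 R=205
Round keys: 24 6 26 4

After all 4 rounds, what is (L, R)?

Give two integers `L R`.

Answer: 67 41

Derivation:
Round 1 (k=24): L=205 R=168
Round 2 (k=6): L=168 R=58
Round 3 (k=26): L=58 R=67
Round 4 (k=4): L=67 R=41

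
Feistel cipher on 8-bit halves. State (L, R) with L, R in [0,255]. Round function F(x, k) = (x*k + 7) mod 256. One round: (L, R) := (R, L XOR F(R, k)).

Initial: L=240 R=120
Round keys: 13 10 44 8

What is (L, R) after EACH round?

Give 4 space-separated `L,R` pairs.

Answer: 120,239 239,37 37,140 140,66

Derivation:
Round 1 (k=13): L=120 R=239
Round 2 (k=10): L=239 R=37
Round 3 (k=44): L=37 R=140
Round 4 (k=8): L=140 R=66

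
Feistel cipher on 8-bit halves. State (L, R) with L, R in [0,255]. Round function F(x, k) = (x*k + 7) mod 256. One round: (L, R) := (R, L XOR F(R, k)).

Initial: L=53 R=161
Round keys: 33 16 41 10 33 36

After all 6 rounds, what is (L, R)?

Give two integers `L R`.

Answer: 232 118

Derivation:
Round 1 (k=33): L=161 R=253
Round 2 (k=16): L=253 R=118
Round 3 (k=41): L=118 R=16
Round 4 (k=10): L=16 R=209
Round 5 (k=33): L=209 R=232
Round 6 (k=36): L=232 R=118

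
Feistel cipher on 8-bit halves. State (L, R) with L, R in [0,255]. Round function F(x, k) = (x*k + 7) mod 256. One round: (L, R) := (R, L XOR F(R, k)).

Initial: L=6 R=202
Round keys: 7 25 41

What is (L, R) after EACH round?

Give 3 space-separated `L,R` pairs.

Round 1 (k=7): L=202 R=139
Round 2 (k=25): L=139 R=80
Round 3 (k=41): L=80 R=92

Answer: 202,139 139,80 80,92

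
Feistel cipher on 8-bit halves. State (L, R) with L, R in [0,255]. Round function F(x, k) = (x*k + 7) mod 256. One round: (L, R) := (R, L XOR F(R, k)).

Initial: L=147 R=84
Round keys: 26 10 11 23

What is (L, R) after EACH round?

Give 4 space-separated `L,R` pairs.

Round 1 (k=26): L=84 R=28
Round 2 (k=10): L=28 R=75
Round 3 (k=11): L=75 R=92
Round 4 (k=23): L=92 R=0

Answer: 84,28 28,75 75,92 92,0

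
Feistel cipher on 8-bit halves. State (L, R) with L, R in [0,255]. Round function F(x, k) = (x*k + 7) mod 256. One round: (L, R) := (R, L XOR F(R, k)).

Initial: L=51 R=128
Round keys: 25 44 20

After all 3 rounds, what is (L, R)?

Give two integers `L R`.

Round 1 (k=25): L=128 R=180
Round 2 (k=44): L=180 R=119
Round 3 (k=20): L=119 R=231

Answer: 119 231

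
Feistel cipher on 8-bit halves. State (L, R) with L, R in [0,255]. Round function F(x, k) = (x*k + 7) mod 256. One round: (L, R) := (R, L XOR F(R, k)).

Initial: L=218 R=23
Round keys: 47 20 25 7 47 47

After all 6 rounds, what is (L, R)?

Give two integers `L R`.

Round 1 (k=47): L=23 R=154
Round 2 (k=20): L=154 R=24
Round 3 (k=25): L=24 R=197
Round 4 (k=7): L=197 R=114
Round 5 (k=47): L=114 R=48
Round 6 (k=47): L=48 R=165

Answer: 48 165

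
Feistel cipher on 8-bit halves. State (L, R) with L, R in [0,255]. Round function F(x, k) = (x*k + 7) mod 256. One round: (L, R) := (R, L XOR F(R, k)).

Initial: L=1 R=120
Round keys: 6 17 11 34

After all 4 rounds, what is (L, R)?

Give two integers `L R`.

Answer: 40 18

Derivation:
Round 1 (k=6): L=120 R=214
Round 2 (k=17): L=214 R=69
Round 3 (k=11): L=69 R=40
Round 4 (k=34): L=40 R=18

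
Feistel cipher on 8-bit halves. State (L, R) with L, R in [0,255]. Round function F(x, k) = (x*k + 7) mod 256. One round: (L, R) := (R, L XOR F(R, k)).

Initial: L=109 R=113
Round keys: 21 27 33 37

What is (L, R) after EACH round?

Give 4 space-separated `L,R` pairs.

Answer: 113,33 33,243 243,123 123,61

Derivation:
Round 1 (k=21): L=113 R=33
Round 2 (k=27): L=33 R=243
Round 3 (k=33): L=243 R=123
Round 4 (k=37): L=123 R=61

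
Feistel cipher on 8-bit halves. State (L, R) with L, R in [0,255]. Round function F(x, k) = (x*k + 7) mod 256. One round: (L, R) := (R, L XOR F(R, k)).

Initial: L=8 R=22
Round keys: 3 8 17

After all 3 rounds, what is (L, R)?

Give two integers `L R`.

Round 1 (k=3): L=22 R=65
Round 2 (k=8): L=65 R=25
Round 3 (k=17): L=25 R=241

Answer: 25 241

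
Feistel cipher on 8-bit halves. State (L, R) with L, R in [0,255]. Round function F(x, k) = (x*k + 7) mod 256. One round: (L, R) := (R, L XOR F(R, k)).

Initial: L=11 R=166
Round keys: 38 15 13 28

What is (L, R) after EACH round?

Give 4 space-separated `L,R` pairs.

Round 1 (k=38): L=166 R=160
Round 2 (k=15): L=160 R=193
Round 3 (k=13): L=193 R=116
Round 4 (k=28): L=116 R=118

Answer: 166,160 160,193 193,116 116,118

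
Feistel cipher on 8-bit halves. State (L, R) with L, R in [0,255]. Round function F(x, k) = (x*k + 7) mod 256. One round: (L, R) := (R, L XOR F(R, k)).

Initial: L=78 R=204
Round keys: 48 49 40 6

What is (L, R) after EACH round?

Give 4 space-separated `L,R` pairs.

Answer: 204,9 9,12 12,238 238,151

Derivation:
Round 1 (k=48): L=204 R=9
Round 2 (k=49): L=9 R=12
Round 3 (k=40): L=12 R=238
Round 4 (k=6): L=238 R=151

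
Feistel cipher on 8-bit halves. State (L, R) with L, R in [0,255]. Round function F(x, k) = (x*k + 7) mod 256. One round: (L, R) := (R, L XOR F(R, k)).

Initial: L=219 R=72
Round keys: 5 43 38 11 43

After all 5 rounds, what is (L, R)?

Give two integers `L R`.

Round 1 (k=5): L=72 R=180
Round 2 (k=43): L=180 R=11
Round 3 (k=38): L=11 R=29
Round 4 (k=11): L=29 R=77
Round 5 (k=43): L=77 R=235

Answer: 77 235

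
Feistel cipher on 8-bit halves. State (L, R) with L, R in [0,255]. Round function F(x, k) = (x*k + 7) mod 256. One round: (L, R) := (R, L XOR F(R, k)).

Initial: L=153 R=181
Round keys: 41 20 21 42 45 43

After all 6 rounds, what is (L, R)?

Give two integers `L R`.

Answer: 12 114

Derivation:
Round 1 (k=41): L=181 R=157
Round 2 (k=20): L=157 R=254
Round 3 (k=21): L=254 R=64
Round 4 (k=42): L=64 R=121
Round 5 (k=45): L=121 R=12
Round 6 (k=43): L=12 R=114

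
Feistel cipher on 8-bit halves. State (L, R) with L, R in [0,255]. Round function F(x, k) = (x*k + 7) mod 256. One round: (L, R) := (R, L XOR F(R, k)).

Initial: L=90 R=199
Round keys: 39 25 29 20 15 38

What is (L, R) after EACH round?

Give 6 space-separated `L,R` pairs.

Round 1 (k=39): L=199 R=2
Round 2 (k=25): L=2 R=254
Round 3 (k=29): L=254 R=207
Round 4 (k=20): L=207 R=205
Round 5 (k=15): L=205 R=197
Round 6 (k=38): L=197 R=136

Answer: 199,2 2,254 254,207 207,205 205,197 197,136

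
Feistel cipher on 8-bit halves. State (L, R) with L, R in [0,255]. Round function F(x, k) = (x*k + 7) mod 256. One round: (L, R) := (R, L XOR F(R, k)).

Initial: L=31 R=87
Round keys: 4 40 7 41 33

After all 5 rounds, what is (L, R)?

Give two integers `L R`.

Answer: 218 10

Derivation:
Round 1 (k=4): L=87 R=124
Round 2 (k=40): L=124 R=48
Round 3 (k=7): L=48 R=43
Round 4 (k=41): L=43 R=218
Round 5 (k=33): L=218 R=10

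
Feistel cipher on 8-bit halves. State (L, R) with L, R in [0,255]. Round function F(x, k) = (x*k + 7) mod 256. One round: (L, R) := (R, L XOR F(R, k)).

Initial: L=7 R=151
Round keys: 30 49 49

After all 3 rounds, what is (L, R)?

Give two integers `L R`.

Answer: 242 231

Derivation:
Round 1 (k=30): L=151 R=190
Round 2 (k=49): L=190 R=242
Round 3 (k=49): L=242 R=231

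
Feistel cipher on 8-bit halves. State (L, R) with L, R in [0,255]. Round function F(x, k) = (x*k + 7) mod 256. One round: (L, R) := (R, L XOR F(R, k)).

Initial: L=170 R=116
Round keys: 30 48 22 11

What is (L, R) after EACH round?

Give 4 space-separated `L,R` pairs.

Answer: 116,53 53,131 131,124 124,216

Derivation:
Round 1 (k=30): L=116 R=53
Round 2 (k=48): L=53 R=131
Round 3 (k=22): L=131 R=124
Round 4 (k=11): L=124 R=216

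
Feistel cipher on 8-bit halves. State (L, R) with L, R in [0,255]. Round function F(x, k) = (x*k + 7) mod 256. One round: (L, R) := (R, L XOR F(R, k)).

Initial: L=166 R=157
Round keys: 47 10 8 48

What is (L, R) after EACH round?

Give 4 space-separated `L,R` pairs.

Answer: 157,124 124,66 66,107 107,85

Derivation:
Round 1 (k=47): L=157 R=124
Round 2 (k=10): L=124 R=66
Round 3 (k=8): L=66 R=107
Round 4 (k=48): L=107 R=85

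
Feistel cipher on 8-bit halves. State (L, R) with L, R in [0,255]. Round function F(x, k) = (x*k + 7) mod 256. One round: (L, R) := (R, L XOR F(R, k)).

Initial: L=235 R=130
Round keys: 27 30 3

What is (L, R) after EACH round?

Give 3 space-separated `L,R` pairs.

Round 1 (k=27): L=130 R=86
Round 2 (k=30): L=86 R=153
Round 3 (k=3): L=153 R=132

Answer: 130,86 86,153 153,132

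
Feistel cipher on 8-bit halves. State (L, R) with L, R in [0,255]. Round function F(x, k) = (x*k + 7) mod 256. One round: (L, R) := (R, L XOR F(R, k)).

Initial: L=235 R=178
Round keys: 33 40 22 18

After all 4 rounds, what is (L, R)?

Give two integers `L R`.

Round 1 (k=33): L=178 R=18
Round 2 (k=40): L=18 R=101
Round 3 (k=22): L=101 R=167
Round 4 (k=18): L=167 R=160

Answer: 167 160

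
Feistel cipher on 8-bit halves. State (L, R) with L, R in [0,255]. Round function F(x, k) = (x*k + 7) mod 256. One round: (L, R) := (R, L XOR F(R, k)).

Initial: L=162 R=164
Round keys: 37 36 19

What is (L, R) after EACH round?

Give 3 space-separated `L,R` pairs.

Answer: 164,25 25,47 47,157

Derivation:
Round 1 (k=37): L=164 R=25
Round 2 (k=36): L=25 R=47
Round 3 (k=19): L=47 R=157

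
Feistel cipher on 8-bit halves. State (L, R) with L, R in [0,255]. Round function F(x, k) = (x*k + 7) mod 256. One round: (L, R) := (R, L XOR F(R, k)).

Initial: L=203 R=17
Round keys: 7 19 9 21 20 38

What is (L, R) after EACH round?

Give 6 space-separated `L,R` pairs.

Round 1 (k=7): L=17 R=181
Round 2 (k=19): L=181 R=103
Round 3 (k=9): L=103 R=19
Round 4 (k=21): L=19 R=241
Round 5 (k=20): L=241 R=200
Round 6 (k=38): L=200 R=70

Answer: 17,181 181,103 103,19 19,241 241,200 200,70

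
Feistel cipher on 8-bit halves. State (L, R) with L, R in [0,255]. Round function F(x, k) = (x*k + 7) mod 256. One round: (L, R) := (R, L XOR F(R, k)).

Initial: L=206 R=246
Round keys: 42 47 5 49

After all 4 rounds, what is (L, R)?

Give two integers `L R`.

Answer: 158 121

Derivation:
Round 1 (k=42): L=246 R=173
Round 2 (k=47): L=173 R=60
Round 3 (k=5): L=60 R=158
Round 4 (k=49): L=158 R=121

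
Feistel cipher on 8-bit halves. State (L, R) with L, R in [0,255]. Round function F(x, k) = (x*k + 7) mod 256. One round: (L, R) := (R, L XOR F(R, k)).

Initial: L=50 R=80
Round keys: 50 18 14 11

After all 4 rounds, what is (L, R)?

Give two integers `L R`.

Answer: 224 118

Derivation:
Round 1 (k=50): L=80 R=149
Round 2 (k=18): L=149 R=209
Round 3 (k=14): L=209 R=224
Round 4 (k=11): L=224 R=118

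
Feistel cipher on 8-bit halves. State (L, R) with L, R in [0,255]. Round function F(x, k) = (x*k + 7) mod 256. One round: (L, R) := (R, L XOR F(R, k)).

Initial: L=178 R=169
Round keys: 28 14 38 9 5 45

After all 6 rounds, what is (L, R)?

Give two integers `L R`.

Round 1 (k=28): L=169 R=49
Round 2 (k=14): L=49 R=28
Round 3 (k=38): L=28 R=30
Round 4 (k=9): L=30 R=9
Round 5 (k=5): L=9 R=42
Round 6 (k=45): L=42 R=96

Answer: 42 96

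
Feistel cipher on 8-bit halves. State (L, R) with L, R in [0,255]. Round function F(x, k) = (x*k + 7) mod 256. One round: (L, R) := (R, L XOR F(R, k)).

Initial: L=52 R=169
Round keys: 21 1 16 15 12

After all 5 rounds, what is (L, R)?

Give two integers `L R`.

Answer: 62 216

Derivation:
Round 1 (k=21): L=169 R=208
Round 2 (k=1): L=208 R=126
Round 3 (k=16): L=126 R=55
Round 4 (k=15): L=55 R=62
Round 5 (k=12): L=62 R=216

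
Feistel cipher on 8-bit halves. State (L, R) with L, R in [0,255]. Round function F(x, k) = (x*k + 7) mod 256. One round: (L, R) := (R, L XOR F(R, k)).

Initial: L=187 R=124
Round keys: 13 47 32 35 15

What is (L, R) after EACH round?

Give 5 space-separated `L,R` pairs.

Round 1 (k=13): L=124 R=232
Round 2 (k=47): L=232 R=227
Round 3 (k=32): L=227 R=143
Round 4 (k=35): L=143 R=119
Round 5 (k=15): L=119 R=143

Answer: 124,232 232,227 227,143 143,119 119,143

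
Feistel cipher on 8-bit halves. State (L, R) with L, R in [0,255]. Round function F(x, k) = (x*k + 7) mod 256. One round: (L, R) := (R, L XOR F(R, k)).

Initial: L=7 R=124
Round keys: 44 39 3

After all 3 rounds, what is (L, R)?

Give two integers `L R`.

Round 1 (k=44): L=124 R=80
Round 2 (k=39): L=80 R=75
Round 3 (k=3): L=75 R=184

Answer: 75 184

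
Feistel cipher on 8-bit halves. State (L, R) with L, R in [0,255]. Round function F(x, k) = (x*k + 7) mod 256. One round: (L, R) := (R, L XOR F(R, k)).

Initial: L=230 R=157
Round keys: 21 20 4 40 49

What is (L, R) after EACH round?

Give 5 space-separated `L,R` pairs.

Round 1 (k=21): L=157 R=14
Round 2 (k=20): L=14 R=130
Round 3 (k=4): L=130 R=1
Round 4 (k=40): L=1 R=173
Round 5 (k=49): L=173 R=37

Answer: 157,14 14,130 130,1 1,173 173,37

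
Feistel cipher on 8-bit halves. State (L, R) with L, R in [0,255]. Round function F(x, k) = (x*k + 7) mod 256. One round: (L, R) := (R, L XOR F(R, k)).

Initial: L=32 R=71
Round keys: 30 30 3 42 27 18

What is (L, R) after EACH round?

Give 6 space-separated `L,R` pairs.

Answer: 71,121 121,114 114,36 36,157 157,178 178,22

Derivation:
Round 1 (k=30): L=71 R=121
Round 2 (k=30): L=121 R=114
Round 3 (k=3): L=114 R=36
Round 4 (k=42): L=36 R=157
Round 5 (k=27): L=157 R=178
Round 6 (k=18): L=178 R=22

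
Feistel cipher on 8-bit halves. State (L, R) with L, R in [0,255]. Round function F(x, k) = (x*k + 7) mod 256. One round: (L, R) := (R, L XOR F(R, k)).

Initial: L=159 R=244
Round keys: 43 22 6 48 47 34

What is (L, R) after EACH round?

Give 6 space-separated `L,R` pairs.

Round 1 (k=43): L=244 R=156
Round 2 (k=22): L=156 R=155
Round 3 (k=6): L=155 R=53
Round 4 (k=48): L=53 R=108
Round 5 (k=47): L=108 R=238
Round 6 (k=34): L=238 R=207

Answer: 244,156 156,155 155,53 53,108 108,238 238,207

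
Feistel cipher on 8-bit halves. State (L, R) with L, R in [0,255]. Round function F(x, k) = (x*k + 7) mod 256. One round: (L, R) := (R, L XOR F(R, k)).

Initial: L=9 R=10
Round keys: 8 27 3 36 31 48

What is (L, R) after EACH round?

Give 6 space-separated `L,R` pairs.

Answer: 10,94 94,251 251,166 166,164 164,69 69,83

Derivation:
Round 1 (k=8): L=10 R=94
Round 2 (k=27): L=94 R=251
Round 3 (k=3): L=251 R=166
Round 4 (k=36): L=166 R=164
Round 5 (k=31): L=164 R=69
Round 6 (k=48): L=69 R=83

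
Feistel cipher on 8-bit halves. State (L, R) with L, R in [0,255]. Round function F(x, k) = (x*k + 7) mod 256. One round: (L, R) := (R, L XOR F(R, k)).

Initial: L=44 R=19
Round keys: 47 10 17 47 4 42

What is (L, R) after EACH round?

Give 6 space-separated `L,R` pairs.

Round 1 (k=47): L=19 R=168
Round 2 (k=10): L=168 R=132
Round 3 (k=17): L=132 R=99
Round 4 (k=47): L=99 R=176
Round 5 (k=4): L=176 R=164
Round 6 (k=42): L=164 R=95

Answer: 19,168 168,132 132,99 99,176 176,164 164,95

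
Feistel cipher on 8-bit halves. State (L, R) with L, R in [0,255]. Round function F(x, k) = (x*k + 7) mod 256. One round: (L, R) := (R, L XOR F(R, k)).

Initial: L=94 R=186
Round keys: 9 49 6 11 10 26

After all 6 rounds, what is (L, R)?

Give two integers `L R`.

Answer: 53 82

Derivation:
Round 1 (k=9): L=186 R=207
Round 2 (k=49): L=207 R=28
Round 3 (k=6): L=28 R=96
Round 4 (k=11): L=96 R=59
Round 5 (k=10): L=59 R=53
Round 6 (k=26): L=53 R=82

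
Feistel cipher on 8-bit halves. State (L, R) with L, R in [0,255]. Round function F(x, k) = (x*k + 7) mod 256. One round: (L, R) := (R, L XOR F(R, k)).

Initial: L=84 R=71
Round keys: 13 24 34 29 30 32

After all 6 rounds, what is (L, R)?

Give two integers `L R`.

Round 1 (k=13): L=71 R=246
Round 2 (k=24): L=246 R=80
Round 3 (k=34): L=80 R=81
Round 4 (k=29): L=81 R=100
Round 5 (k=30): L=100 R=238
Round 6 (k=32): L=238 R=163

Answer: 238 163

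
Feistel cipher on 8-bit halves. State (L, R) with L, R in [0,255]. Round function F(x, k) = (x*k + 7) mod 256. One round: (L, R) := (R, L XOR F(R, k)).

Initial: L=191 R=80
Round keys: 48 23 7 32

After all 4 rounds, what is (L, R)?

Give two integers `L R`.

Answer: 152 216

Derivation:
Round 1 (k=48): L=80 R=184
Round 2 (k=23): L=184 R=223
Round 3 (k=7): L=223 R=152
Round 4 (k=32): L=152 R=216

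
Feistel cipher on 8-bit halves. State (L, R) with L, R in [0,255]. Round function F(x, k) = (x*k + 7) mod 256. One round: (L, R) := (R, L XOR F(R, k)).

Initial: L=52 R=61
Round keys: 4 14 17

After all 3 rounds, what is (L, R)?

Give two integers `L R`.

Round 1 (k=4): L=61 R=207
Round 2 (k=14): L=207 R=100
Round 3 (k=17): L=100 R=100

Answer: 100 100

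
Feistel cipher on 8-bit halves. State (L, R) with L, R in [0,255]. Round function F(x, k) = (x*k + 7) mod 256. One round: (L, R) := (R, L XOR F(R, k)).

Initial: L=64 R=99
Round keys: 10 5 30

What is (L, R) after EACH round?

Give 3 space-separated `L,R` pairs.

Answer: 99,165 165,35 35,132

Derivation:
Round 1 (k=10): L=99 R=165
Round 2 (k=5): L=165 R=35
Round 3 (k=30): L=35 R=132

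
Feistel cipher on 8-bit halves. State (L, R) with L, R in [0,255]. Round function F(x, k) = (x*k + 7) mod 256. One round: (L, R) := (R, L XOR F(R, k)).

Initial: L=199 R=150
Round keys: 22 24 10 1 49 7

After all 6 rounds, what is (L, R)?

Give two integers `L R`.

Round 1 (k=22): L=150 R=44
Round 2 (k=24): L=44 R=177
Round 3 (k=10): L=177 R=221
Round 4 (k=1): L=221 R=85
Round 5 (k=49): L=85 R=145
Round 6 (k=7): L=145 R=171

Answer: 145 171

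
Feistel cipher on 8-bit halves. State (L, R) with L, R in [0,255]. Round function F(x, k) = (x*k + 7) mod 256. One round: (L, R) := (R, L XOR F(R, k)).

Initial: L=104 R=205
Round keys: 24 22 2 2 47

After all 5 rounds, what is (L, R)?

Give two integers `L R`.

Round 1 (k=24): L=205 R=87
Round 2 (k=22): L=87 R=76
Round 3 (k=2): L=76 R=200
Round 4 (k=2): L=200 R=219
Round 5 (k=47): L=219 R=244

Answer: 219 244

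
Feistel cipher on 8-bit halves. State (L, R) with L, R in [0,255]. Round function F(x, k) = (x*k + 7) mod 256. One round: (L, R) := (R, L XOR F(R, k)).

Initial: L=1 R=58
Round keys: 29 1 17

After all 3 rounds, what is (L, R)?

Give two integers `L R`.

Round 1 (k=29): L=58 R=152
Round 2 (k=1): L=152 R=165
Round 3 (k=17): L=165 R=100

Answer: 165 100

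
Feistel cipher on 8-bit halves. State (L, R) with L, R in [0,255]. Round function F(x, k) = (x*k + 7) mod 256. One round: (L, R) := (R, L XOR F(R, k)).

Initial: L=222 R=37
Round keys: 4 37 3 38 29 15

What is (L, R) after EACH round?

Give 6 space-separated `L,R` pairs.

Round 1 (k=4): L=37 R=69
Round 2 (k=37): L=69 R=37
Round 3 (k=3): L=37 R=51
Round 4 (k=38): L=51 R=188
Round 5 (k=29): L=188 R=96
Round 6 (k=15): L=96 R=27

Answer: 37,69 69,37 37,51 51,188 188,96 96,27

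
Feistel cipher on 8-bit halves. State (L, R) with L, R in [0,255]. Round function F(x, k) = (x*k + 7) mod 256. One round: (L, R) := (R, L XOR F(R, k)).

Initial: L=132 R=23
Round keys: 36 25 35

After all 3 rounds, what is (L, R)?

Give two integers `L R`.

Round 1 (k=36): L=23 R=199
Round 2 (k=25): L=199 R=97
Round 3 (k=35): L=97 R=141

Answer: 97 141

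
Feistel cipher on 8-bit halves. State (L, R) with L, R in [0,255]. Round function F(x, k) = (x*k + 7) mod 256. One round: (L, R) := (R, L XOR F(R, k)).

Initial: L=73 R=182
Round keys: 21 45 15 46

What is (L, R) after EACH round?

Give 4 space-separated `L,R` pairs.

Answer: 182,188 188,165 165,14 14,46

Derivation:
Round 1 (k=21): L=182 R=188
Round 2 (k=45): L=188 R=165
Round 3 (k=15): L=165 R=14
Round 4 (k=46): L=14 R=46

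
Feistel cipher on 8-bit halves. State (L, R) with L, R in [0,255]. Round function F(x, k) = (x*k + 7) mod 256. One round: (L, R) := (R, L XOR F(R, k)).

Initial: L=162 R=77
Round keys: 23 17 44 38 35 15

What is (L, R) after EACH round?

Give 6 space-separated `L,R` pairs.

Answer: 77,80 80,26 26,47 47,27 27,151 151,251

Derivation:
Round 1 (k=23): L=77 R=80
Round 2 (k=17): L=80 R=26
Round 3 (k=44): L=26 R=47
Round 4 (k=38): L=47 R=27
Round 5 (k=35): L=27 R=151
Round 6 (k=15): L=151 R=251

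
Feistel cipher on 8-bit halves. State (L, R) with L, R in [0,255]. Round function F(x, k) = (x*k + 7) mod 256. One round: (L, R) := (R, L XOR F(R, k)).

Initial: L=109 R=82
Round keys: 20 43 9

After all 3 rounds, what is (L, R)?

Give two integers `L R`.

Round 1 (k=20): L=82 R=2
Round 2 (k=43): L=2 R=15
Round 3 (k=9): L=15 R=140

Answer: 15 140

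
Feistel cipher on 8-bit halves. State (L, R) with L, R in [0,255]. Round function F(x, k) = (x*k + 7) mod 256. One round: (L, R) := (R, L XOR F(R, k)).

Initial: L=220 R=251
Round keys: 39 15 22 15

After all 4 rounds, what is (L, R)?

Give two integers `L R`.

Answer: 39 68

Derivation:
Round 1 (k=39): L=251 R=152
Round 2 (k=15): L=152 R=20
Round 3 (k=22): L=20 R=39
Round 4 (k=15): L=39 R=68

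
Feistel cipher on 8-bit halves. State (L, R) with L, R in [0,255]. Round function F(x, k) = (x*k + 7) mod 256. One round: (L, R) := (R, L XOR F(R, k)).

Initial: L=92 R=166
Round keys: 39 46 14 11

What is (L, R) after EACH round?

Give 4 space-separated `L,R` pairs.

Round 1 (k=39): L=166 R=13
Round 2 (k=46): L=13 R=251
Round 3 (k=14): L=251 R=204
Round 4 (k=11): L=204 R=48

Answer: 166,13 13,251 251,204 204,48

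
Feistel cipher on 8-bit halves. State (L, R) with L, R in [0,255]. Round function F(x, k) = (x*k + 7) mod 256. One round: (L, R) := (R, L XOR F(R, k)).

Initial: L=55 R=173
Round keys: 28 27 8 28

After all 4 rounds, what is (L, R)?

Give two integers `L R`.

Round 1 (k=28): L=173 R=196
Round 2 (k=27): L=196 R=30
Round 3 (k=8): L=30 R=51
Round 4 (k=28): L=51 R=133

Answer: 51 133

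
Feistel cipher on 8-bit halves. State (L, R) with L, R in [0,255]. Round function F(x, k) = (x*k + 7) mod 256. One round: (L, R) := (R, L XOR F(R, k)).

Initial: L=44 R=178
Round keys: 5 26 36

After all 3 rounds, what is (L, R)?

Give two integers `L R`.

Round 1 (k=5): L=178 R=173
Round 2 (k=26): L=173 R=43
Round 3 (k=36): L=43 R=190

Answer: 43 190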